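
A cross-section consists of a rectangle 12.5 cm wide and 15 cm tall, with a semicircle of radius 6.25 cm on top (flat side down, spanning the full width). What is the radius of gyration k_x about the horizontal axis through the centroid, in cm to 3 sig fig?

k_x ≈ 5.83 cm

Split into non-overlapping primitives; take the origin at the lower-left of the bounding box.
Rectangular body: 12.5 × 15, A = 187.5 cm², y = 7.5 cm, Ī = 3515.6 cm⁴.
Semicircular cap: semicircle r = 6.25, A = 61.359 cm², y = 17.653 cm, Ī = 167.48 cm⁴.
Centroid: ȳ = ΣA·y / ΣA = 10.003 cm.
Transfer each piece to the horizontal axis through the centroid using Ī + A·d² with d = y − 10.003:
  rectangular body: d = -2.5032 cm → contributes +4690.5 cm⁴
  semicircular cap: d = 7.6493 cm → contributes +3757.8 cm⁴
Total I = 8448.3 cm⁴.
Radius of gyration: k = √(I/A) = √(8448.3 / 248.86) = 5.8265 cm.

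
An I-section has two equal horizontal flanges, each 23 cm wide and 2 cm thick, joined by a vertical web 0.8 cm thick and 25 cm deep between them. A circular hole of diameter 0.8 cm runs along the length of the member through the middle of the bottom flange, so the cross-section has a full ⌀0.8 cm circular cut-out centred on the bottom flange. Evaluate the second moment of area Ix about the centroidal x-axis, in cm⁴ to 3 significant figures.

Split into non-overlapping primitives; take the origin at the lower-left of the bounding box.
Bottom flange: 23 × 2, A = 46 cm², y = 1 cm, Ī = 15.333 cm⁴.
Web: 0.8 × 25, A = 20 cm², y = 14.5 cm, Ī = 1041.7 cm⁴.
Top flange: 23 × 2, A = 46 cm², y = 28 cm, Ī = 15.333 cm⁴.
Hole (subtracted): ⌀0.8, A = 0.50265 cm², y = 1 cm, Ī = 0.020106 cm⁴.
Centroid: ȳ = ΣA·y / ΣA = 14.561 cm.
Transfer each piece to the centroidal x-axis using Ī + A·d² with d = y − 14.561:
  bottom flange: d = -13.561 cm → contributes +8474.6 cm⁴
  web: d = -0.060861 cm → contributes +1041.7 cm⁴
  top flange: d = 13.439 cm → contributes +8323.4 cm⁴
  hole: d = -13.561 cm → contributes −92.457 cm⁴
Total I = 17 747 cm⁴.

Ix ≈ 1.77 × 10⁴ cm⁴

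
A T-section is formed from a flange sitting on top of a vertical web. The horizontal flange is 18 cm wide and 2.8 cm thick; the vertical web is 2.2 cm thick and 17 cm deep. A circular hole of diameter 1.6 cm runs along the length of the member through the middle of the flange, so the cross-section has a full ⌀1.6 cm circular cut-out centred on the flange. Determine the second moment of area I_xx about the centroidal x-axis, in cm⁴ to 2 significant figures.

I_xx ≈ 3000 cm⁴

Split into non-overlapping primitives; take the origin at the lower-left of the bounding box.
Flange: 18 × 2.8, A = 50.4 cm², y = 18.4 cm, Ī = 32.93 cm⁴.
Web: 2.2 × 17, A = 37.4 cm², y = 8.5 cm, Ī = 900.7 cm⁴.
Hole (subtracted): ⌀1.6, A = 2.011 cm², y = 18.4 cm, Ī = 0.3217 cm⁴.
Centroid: ȳ = ΣA·y / ΣA = 14.08 cm.
Transfer each piece to the centroidal x-axis using Ī + A·d² with d = y − 14.08:
  flange: d = 4.316 cm → contributes +971.7 cm⁴
  web: d = -5.584 cm → contributes +2 067 cm⁴
  hole: d = 4.316 cm → contributes −37.77 cm⁴
Total I = 3 001 cm⁴.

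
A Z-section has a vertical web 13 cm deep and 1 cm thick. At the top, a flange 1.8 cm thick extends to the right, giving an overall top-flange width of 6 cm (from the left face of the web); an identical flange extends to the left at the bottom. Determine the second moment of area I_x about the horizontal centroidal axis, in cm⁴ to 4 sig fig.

Decompose the section into non-overlapping parts with the origin at the bottom-left of its bounding rectangle.
Web: 1 × 13, A = 13 cm², y = 6.5 cm, Ī = 183.083 cm⁴.
Top flange (beyond web): 5 × 1.8, A = 9 cm², y = 12.1 cm, Ī = 2.43 cm⁴.
Bottom flange (beyond web): 5 × 1.8, A = 9 cm², y = 0.9 cm, Ī = 2.43 cm⁴.
Centroid: ȳ = ΣA·y / ΣA = 6.5 cm.
Transfer each piece to the horizontal centroidal axis using Ī + A·d² with d = y − 6.5:
  web: d = 0 cm → contributes +183.083 cm⁴
  top flange (beyond web): d = 5.6 cm → contributes +284.67 cm⁴
  bottom flange (beyond web): d = -5.6 cm → contributes +284.67 cm⁴
Total I = 752.423 cm⁴.

I_x ≈ 752.4 cm⁴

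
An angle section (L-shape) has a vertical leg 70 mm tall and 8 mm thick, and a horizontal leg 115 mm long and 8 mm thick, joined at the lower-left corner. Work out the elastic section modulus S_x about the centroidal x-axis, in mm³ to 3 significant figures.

S_x ≈ 1.04 × 10⁴ mm³

Treat the section as a set of non-overlapping primitives; coordinates are from the bounding-box lower-left.
Vertical leg: 8 × 70, A = 560 mm², y = 35 mm, Ī = 228 667 mm⁴.
Horizontal leg (remainder): 107 × 8, A = 856 mm², y = 4 mm, Ī = 4565.3 mm⁴.
Centroid: ȳ = ΣA·y / ΣA = 16.26 mm.
Transfer each piece to the centroidal x-axis using Ī + A·d² with d = y − 16.26:
  vertical leg: d = 18.74 mm → contributes +425 334 mm⁴
  horizontal leg (remainder): d = -12.26 mm → contributes +133 226 mm⁴
Total I = 558 560 mm⁴.
Extreme fibre distance c = 53.74 mm; S = I/c = 10 394 mm³.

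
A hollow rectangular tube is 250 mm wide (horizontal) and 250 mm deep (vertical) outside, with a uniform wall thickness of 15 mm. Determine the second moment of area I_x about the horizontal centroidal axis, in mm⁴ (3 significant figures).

I_x ≈ 1.30 × 10⁸ mm⁴

Decompose the section into non-overlapping parts with the origin at the bottom-left of its bounding rectangle.
Outer rectangle: 250 × 250, A = 62 500 mm², y = 125 mm, Ī = 325 520 833 mm⁴.
Inner void (subtracted): 220 × 220, A = 48 400 mm², y = 125 mm, Ī = 195 213 333 mm⁴.
By symmetry the centroid is at mid-height, ȳ = 125 mm.
All pieces are centred on the horizontal centroidal axis, so I = ΣĪ (holes subtracted) = 130 307 500 mm⁴.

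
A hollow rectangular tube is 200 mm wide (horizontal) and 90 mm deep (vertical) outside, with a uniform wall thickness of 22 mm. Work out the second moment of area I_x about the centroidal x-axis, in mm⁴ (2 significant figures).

I_x ≈ 1.1 × 10⁷ mm⁴

Split into non-overlapping primitives; take the origin at the lower-left of the bounding box.
Outer rectangle: 200 × 90, A = 18 000 mm², y = 45 mm, Ī = 12 150 000 mm⁴.
Inner void (subtracted): 156 × 46, A = 7 176 mm², y = 45 mm, Ī = 1 265 368 mm⁴.
By symmetry the centroid is at mid-height, ȳ = 45 mm.
All pieces are centred on the centroidal x-axis, so I = ΣĪ (holes subtracted) = 10 884 632 mm⁴.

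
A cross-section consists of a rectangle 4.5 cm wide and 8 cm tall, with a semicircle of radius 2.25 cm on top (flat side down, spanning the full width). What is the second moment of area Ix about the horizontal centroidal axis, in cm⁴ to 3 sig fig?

Split into non-overlapping primitives; take the origin at the lower-left of the bounding box.
Rectangular body: 4.5 × 8, A = 36 cm², y = 4 cm, Ī = 192 cm⁴.
Semicircular cap: semicircle r = 2.25, A = 7.9522 cm², y = 8.9549 cm, Ī = 2.813 cm⁴.
Centroid: ȳ = ΣA·y / ΣA = 4.8965 cm.
Transfer each piece to the horizontal centroidal axis using Ī + A·d² with d = y − 4.8965:
  rectangular body: d = -0.89648 cm → contributes +220.93 cm⁴
  semicircular cap: d = 4.0584 cm → contributes +133.79 cm⁴
Total I = 354.73 cm⁴.

Ix ≈ 355 cm⁴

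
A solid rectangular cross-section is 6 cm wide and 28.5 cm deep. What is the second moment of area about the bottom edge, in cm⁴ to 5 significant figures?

The section: 6 × 28.5, A = 171 cm², y = 14.25 cm, Ī = 11574.56 cm⁴.
Transfer it to the bottom edge using Ī + A·d² with d = y − 0:
  the section: d = 14.25 cm → contributes +46298.25 cm⁴
Total I = 46298.25 cm⁴.

I_base ≈ 4.6298 × 10⁴ cm⁴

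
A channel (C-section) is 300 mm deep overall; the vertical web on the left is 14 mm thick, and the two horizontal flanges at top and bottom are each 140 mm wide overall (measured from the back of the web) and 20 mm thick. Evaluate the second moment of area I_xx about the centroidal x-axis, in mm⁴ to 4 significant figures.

I_xx ≈ 1.305 × 10⁸ mm⁴

Split into non-overlapping primitives; take the origin at the lower-left of the bounding box.
Web: 14 × 300, A = 4 200 mm², y = 150 mm, Ī = 31 500 000 mm⁴.
Top flange (beyond web): 126 × 20, A = 2 520 mm², y = 290 mm, Ī = 84 000 mm⁴.
Bottom flange (beyond web): 126 × 20, A = 2 520 mm², y = 10 mm, Ī = 84 000 mm⁴.
By symmetry the centroid is at mid-height, ȳ = 150 mm.
Transfer each piece to the centroidal x-axis using Ī + A·d² with d = y − 150:
  web: d = 0 mm → contributes +31 500 000 mm⁴
  top flange (beyond web): d = 140 mm → contributes +49 476 000 mm⁴
  bottom flange (beyond web): d = -140 mm → contributes +49 476 000 mm⁴
Total I = 130 452 000 mm⁴.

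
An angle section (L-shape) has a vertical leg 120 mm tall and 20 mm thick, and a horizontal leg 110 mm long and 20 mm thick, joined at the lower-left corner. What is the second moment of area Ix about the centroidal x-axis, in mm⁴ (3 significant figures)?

Decompose the section into non-overlapping parts with the origin at the bottom-left of its bounding rectangle.
Vertical leg: 20 × 120, A = 2 400 mm², y = 60 mm, Ī = 2 880 000 mm⁴.
Horizontal leg (remainder): 90 × 20, A = 1 800 mm², y = 10 mm, Ī = 60 000 mm⁴.
Centroid: ȳ = ΣA·y / ΣA = 38.571 mm.
Transfer each piece to the centroidal x-axis using Ī + A·d² with d = y − 38.571:
  vertical leg: d = 21.429 mm → contributes +3 982 041 mm⁴
  horizontal leg (remainder): d = -28.571 mm → contributes +1 529 388 mm⁴
Total I = 5 511 429 mm⁴.

Ix ≈ 5.51 × 10⁶ mm⁴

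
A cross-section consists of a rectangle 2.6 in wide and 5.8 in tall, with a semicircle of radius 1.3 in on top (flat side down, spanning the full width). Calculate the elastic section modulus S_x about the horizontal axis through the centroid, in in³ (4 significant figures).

Decompose the section into non-overlapping parts with the origin at the bottom-left of its bounding rectangle.
Rectangular body: 2.6 × 5.8, A = 15.08 in², y = 2.9 in, Ī = 42.2743 in⁴.
Semicircular cap: semicircle r = 1.3, A = 2.65465 in², y = 6.35174 in, Ī = 0.313477 in⁴.
Centroid: ȳ = ΣA·y / ΣA = 3.41668 in.
Transfer each piece to the horizontal axis through the centroid using Ī + A·d² with d = y − 3.41668:
  rectangular body: d = -0.51668 in → contributes +46.3 in⁴
  semicircular cap: d = 2.93506 in → contributes +23.1821 in⁴
Total I = 69.4821 in⁴.
Extreme fibre distance c = 3.68332 in; S = I/c = 18.864 in³.

S_x ≈ 18.86 in³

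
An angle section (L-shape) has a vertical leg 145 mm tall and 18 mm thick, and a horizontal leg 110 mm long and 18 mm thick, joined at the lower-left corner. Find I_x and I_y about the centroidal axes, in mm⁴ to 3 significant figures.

I_x ≈ 8.70 × 10⁶ mm⁴, I_y ≈ 4.30 × 10⁶ mm⁴

Treat the section as a set of non-overlapping primitives; coordinates are from the bounding-box lower-left.
Vertical leg: 18 × 145, A = 2 610 mm², y = 72.5 mm, Ī = 4 572 938 mm⁴.
Horizontal leg (remainder): 92 × 18, A = 1 656 mm², y = 9 mm, Ī = 44 712 mm⁴.
Centroid: ȳ = ΣA·y / ΣA = 47.85 mm.
Transfer each piece to the centroidal x-axis using Ī + A·d² with d = y − 47.85:
  vertical leg: d = 24.65 mm → contributes +6 158 805 mm⁴
  horizontal leg (remainder): d = -38.85 mm → contributes +2 544 177 mm⁴
Total I = 8 702 982 mm⁴.
For the y-axis: x̄ = 30.35 mm.
Repeating about the centroidal y-axis gives I_y = 4 303 325 mm⁴.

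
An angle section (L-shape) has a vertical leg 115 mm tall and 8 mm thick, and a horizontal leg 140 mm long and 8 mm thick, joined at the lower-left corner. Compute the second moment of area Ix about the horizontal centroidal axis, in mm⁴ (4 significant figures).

Ix ≈ 2.427 × 10⁶ mm⁴

Split into non-overlapping primitives; take the origin at the lower-left of the bounding box.
Vertical leg: 8 × 115, A = 920 mm², y = 57.5 mm, Ī = 1 013 917 mm⁴.
Horizontal leg (remainder): 132 × 8, A = 1 056 mm², y = 4 mm, Ī = 5 632 mm⁴.
Centroid: ȳ = ΣA·y / ΣA = 28.9089 mm.
Transfer each piece to the horizontal centroidal axis using Ī + A·d² with d = y − 28.9089:
  vertical leg: d = 28.5911 mm → contributes +1 765 971 mm⁴
  horizontal leg (remainder): d = -24.9089 mm → contributes +660 831 mm⁴
Total I = 2 426 802 mm⁴.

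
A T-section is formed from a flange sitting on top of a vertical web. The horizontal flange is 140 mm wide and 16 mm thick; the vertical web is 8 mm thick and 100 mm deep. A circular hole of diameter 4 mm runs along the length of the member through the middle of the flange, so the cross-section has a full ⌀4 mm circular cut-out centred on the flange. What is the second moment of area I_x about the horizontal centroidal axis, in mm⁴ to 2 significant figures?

Treat the section as a set of non-overlapping primitives; coordinates are from the bounding-box lower-left.
Flange: 140 × 16, A = 2 240 mm², y = 108 mm, Ī = 47 787 mm⁴.
Web: 8 × 100, A = 800 mm², y = 50 mm, Ī = 666 667 mm⁴.
Hole (subtracted): ⌀4, A = 12.57 mm², y = 108 mm, Ī = 12.57 mm⁴.
Centroid: ȳ = ΣA·y / ΣA = 92.67 mm.
Transfer each piece to the horizontal centroidal axis using Ī + A·d² with d = y − 92.67:
  flange: d = 15.33 mm → contributes +573 967 mm⁴
  web: d = -42.67 mm → contributes +2 123 488 mm⁴
  hole: d = 15.33 mm → contributes −2 964 mm⁴
Total I = 2 694 491 mm⁴.

I_x ≈ 2.7 × 10⁶ mm⁴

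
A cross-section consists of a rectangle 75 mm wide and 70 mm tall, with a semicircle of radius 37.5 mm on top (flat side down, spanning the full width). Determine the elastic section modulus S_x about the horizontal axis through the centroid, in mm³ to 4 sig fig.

S_x ≈ 1.113 × 10⁵ mm³

Break the section into simple shapes (no overlaps), measuring from the bottom-left corner of the bounding box.
Rectangular body: 75 × 70, A = 5 250 mm², y = 35 mm, Ī = 2 143 750 mm⁴.
Semicircular cap: semicircle r = 37.5, A = 2208.93 mm², y = 85.9155 mm, Ī = 217 049 mm⁴.
Centroid: ȳ = ΣA·y / ΣA = 50.0784 mm.
Transfer each piece to the horizontal axis through the centroid using Ī + A·d² with d = y − 50.0784:
  rectangular body: d = -15.0784 mm → contributes +3 337 383 mm⁴
  semicircular cap: d = 35.8371 mm → contributes +3 053 972 mm⁴
Total I = 6 391 355 mm⁴.
Extreme fibre distance c = 57.4216 mm; S = I/c = 111 306 mm³.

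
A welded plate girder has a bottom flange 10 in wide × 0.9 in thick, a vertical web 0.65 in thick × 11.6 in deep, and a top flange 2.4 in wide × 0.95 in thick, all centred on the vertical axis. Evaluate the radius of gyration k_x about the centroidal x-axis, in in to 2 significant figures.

k_x ≈ 4.8 in

Split into non-overlapping primitives; take the origin at the lower-left of the bounding box.
Bottom plate: 10 × 0.9, A = 9 in², y = 0.45 in, Ī = 0.6075 in⁴.
Web plate: 0.65 × 11.6, A = 7.54 in², y = 6.7 in, Ī = 84.55 in⁴.
Top plate: 2.4 × 0.95, A = 2.28 in², y = 12.98 in, Ī = 0.1715 in⁴.
Centroid: ȳ = ΣA·y / ΣA = 4.471 in.
Transfer each piece to the centroidal x-axis using Ī + A·d² with d = y − 4.471:
  bottom plate: d = -4.021 in → contributes +146.1 in⁴
  web plate: d = 2.229 in → contributes +122 in⁴
  top plate: d = 8.504 in → contributes +165 in⁴
Total I = 433.2 in⁴.
Radius of gyration: k = √(I/A) = √(433.2 / 18.82) = 4.798 in.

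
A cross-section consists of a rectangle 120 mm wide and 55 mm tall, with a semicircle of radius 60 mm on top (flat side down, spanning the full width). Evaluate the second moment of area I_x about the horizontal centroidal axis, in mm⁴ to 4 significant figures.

Break the section into simple shapes (no overlaps), measuring from the bottom-left corner of the bounding box.
Rectangular body: 120 × 55, A = 6 600 mm², y = 27.5 mm, Ī = 1 663 750 mm⁴.
Semicircular cap: semicircle r = 60, A = 5654.87 mm², y = 80.4648 mm, Ī = 1 422 450 mm⁴.
Centroid: ȳ = ΣA·y / ΣA = 51.94 mm.
Transfer each piece to the horizontal centroidal axis using Ī + A·d² with d = y − 51.94:
  rectangular body: d = -24.44 mm → contributes +5 606 017 mm⁴
  semicircular cap: d = 28.5248 mm → contributes +6 023 613 mm⁴
Total I = 11 629 630 mm⁴.

I_x ≈ 1.163 × 10⁷ mm⁴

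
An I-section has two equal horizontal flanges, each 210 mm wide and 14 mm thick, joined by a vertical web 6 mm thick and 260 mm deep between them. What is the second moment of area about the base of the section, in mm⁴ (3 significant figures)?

Break the section into simple shapes (no overlaps), measuring from the bottom-left corner of the bounding box.
Bottom flange: 210 × 14, A = 2 940 mm², y = 7 mm, Ī = 48 020 mm⁴.
Web: 6 × 260, A = 1 560 mm², y = 144 mm, Ī = 8 788 000 mm⁴.
Top flange: 210 × 14, A = 2 940 mm², y = 281 mm, Ī = 48 020 mm⁴.
Transfer each piece to the bottom edge using Ī + A·d² with d = y − 0:
  bottom flange: d = 7 mm → contributes +192 080 mm⁴
  web: d = 144 mm → contributes +41 136 160 mm⁴
  top flange: d = 281 mm → contributes +232 193 360 mm⁴
Total I = 273 521 600 mm⁴.

I_base ≈ 2.74 × 10⁸ mm⁴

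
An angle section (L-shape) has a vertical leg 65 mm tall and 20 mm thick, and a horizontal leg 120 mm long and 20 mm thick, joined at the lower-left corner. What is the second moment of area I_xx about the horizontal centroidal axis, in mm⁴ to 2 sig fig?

I_xx ≈ 9.2 × 10⁵ mm⁴

Break the section into simple shapes (no overlaps), measuring from the bottom-left corner of the bounding box.
Vertical leg: 20 × 65, A = 1 300 mm², y = 32.5 mm, Ī = 457 708 mm⁴.
Horizontal leg (remainder): 100 × 20, A = 2 000 mm², y = 10 mm, Ī = 66 667 mm⁴.
Centroid: ȳ = ΣA·y / ΣA = 18.86 mm.
Transfer each piece to the horizontal centroidal axis using Ī + A·d² with d = y − 18.86:
  vertical leg: d = 13.64 mm → contributes +699 444 mm⁴
  horizontal leg (remainder): d = -8.864 mm → contributes +223 795 mm⁴
Total I = 923 239 mm⁴.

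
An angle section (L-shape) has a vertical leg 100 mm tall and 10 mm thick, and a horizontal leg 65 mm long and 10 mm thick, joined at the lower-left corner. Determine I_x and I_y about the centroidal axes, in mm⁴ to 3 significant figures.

Treat the section as a set of non-overlapping primitives; coordinates are from the bounding-box lower-left.
Vertical leg: 10 × 100, A = 1 000 mm², y = 50 mm, Ī = 833 333 mm⁴.
Horizontal leg (remainder): 55 × 10, A = 550 mm², y = 5 mm, Ī = 4583.3 mm⁴.
Centroid: ȳ = ΣA·y / ΣA = 34.032 mm.
Transfer each piece to the centroidal x-axis using Ī + A·d² with d = y − 34.032:
  vertical leg: d = 15.968 mm → contributes +1 088 302 mm⁴
  horizontal leg (remainder): d = -29.032 mm → contributes +468 163 mm⁴
Total I = 1 556 465 mm⁴.
For the y-axis: x̄ = 16.532 mm.
Repeating about the centroidal y-axis gives I_y = 521 778 mm⁴.

I_x ≈ 1.56 × 10⁶ mm⁴, I_y ≈ 5.22 × 10⁵ mm⁴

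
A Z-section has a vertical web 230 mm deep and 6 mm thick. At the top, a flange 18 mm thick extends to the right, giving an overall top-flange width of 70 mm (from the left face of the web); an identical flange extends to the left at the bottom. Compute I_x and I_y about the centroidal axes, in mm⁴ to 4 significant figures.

I_x ≈ 3.203 × 10⁷ mm⁴, I_y ≈ 3.613 × 10⁶ mm⁴

Break the section into simple shapes (no overlaps), measuring from the bottom-left corner of the bounding box.
Web: 6 × 230, A = 1 380 mm², y = 115 mm, Ī = 6 083 500 mm⁴.
Top flange (beyond web): 64 × 18, A = 1 152 mm², y = 221 mm, Ī = 31 104 mm⁴.
Bottom flange (beyond web): 64 × 18, A = 1 152 mm², y = 9 mm, Ī = 31 104 mm⁴.
Centroid: ȳ = ΣA·y / ΣA = 115 mm.
Transfer each piece to the centroidal x-axis using Ī + A·d² with d = y − 115:
  web: d = 0 mm → contributes +6 083 500 mm⁴
  top flange (beyond web): d = 106 mm → contributes +12 974 976 mm⁴
  bottom flange (beyond web): d = -106 mm → contributes +12 974 976 mm⁴
Total I = 32 033 452 mm⁴.
For the y-axis: x̄ = 67 mm.
Repeating about the centroidal y-axis gives I_y = 3 612 972 mm⁴.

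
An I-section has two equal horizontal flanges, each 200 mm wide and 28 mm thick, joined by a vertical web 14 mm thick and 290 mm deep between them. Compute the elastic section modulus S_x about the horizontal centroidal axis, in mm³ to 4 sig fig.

S_x ≈ 1.805 × 10⁶ mm³

Break the section into simple shapes (no overlaps), measuring from the bottom-left corner of the bounding box.
Bottom flange: 200 × 28, A = 5 600 mm², y = 14 mm, Ī = 365 867 mm⁴.
Web: 14 × 290, A = 4 060 mm², y = 173 mm, Ī = 28 453 833 mm⁴.
Top flange: 200 × 28, A = 5 600 mm², y = 332 mm, Ī = 365 867 mm⁴.
By symmetry the centroid is at mid-height, ȳ = 173 mm.
Transfer each piece to the horizontal centroidal axis using Ī + A·d² with d = y − 173:
  bottom flange: d = -159 mm → contributes +141 939 467 mm⁴
  web: d = 0 mm → contributes +28 453 833 mm⁴
  top flange: d = 159 mm → contributes +141 939 467 mm⁴
Total I = 312 332 767 mm⁴.
Extreme fibre distance c = 173 mm; S = I/c = 1 805 392 mm³.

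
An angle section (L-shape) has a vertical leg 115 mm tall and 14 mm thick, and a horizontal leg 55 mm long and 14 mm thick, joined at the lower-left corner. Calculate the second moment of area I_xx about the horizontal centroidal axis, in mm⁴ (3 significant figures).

I_xx ≈ 2.86 × 10⁶ mm⁴

Decompose the section into non-overlapping parts with the origin at the bottom-left of its bounding rectangle.
Vertical leg: 14 × 115, A = 1 610 mm², y = 57.5 mm, Ī = 1 774 354 mm⁴.
Horizontal leg (remainder): 41 × 14, A = 574 mm², y = 7 mm, Ī = 9375.3 mm⁴.
Centroid: ȳ = ΣA·y / ΣA = 44.228 mm.
Transfer each piece to the horizontal centroidal axis using Ī + A·d² with d = y − 44.228:
  vertical leg: d = 13.272 mm → contributes +2 057 968 mm⁴
  horizontal leg (remainder): d = -37.228 mm → contributes +804 877 mm⁴
Total I = 2 862 845 mm⁴.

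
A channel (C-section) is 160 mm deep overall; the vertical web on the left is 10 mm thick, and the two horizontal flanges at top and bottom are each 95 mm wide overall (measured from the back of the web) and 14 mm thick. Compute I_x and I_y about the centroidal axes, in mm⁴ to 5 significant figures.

I_x ≈ 1.6135 × 10⁷ mm⁴, I_y ≈ 3.6050 × 10⁶ mm⁴

Treat the section as a set of non-overlapping primitives; coordinates are from the bounding-box lower-left.
Web: 10 × 160, A = 1 600 mm², y = 80 mm, Ī = 3 413 333 mm⁴.
Top flange (beyond web): 85 × 14, A = 1 190 mm², y = 153 mm, Ī = 19436.67 mm⁴.
Bottom flange (beyond web): 85 × 14, A = 1 190 mm², y = 7 mm, Ī = 19436.67 mm⁴.
By symmetry the centroid is at mid-height, ȳ = 80 mm.
Transfer each piece to the centroidal x-axis using Ī + A·d² with d = y − 80:
  web: d = 0 mm → contributes +3 413 333 mm⁴
  top flange (beyond web): d = 73 mm → contributes +6 360 947 mm⁴
  bottom flange (beyond web): d = -73 mm → contributes +6 360 947 mm⁴
Total I = 16 135 227 mm⁴.
For the y-axis: x̄ = 33.40452 mm.
Repeating about the centroidal y-axis gives I_y = 3 605 035 mm⁴.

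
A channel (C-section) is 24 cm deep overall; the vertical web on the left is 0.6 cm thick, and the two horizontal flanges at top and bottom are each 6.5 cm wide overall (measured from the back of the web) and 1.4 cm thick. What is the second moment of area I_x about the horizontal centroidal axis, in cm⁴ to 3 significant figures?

I_x ≈ 2800 cm⁴

Decompose the section into non-overlapping parts with the origin at the bottom-left of its bounding rectangle.
Web: 0.6 × 24, A = 14.4 cm², y = 12 cm, Ī = 691.2 cm⁴.
Top flange (beyond web): 5.9 × 1.4, A = 8.26 cm², y = 23.3 cm, Ī = 1.3491 cm⁴.
Bottom flange (beyond web): 5.9 × 1.4, A = 8.26 cm², y = 0.7 cm, Ī = 1.3491 cm⁴.
By symmetry the centroid is at mid-height, ȳ = 12 cm.
Transfer each piece to the horizontal centroidal axis using Ī + A·d² with d = y − 12:
  web: d = 0 cm → contributes +691.2 cm⁴
  top flange (beyond web): d = 11.3 cm → contributes +1056.1 cm⁴
  bottom flange (beyond web): d = -11.3 cm → contributes +1056.1 cm⁴
Total I = 2803.3 cm⁴.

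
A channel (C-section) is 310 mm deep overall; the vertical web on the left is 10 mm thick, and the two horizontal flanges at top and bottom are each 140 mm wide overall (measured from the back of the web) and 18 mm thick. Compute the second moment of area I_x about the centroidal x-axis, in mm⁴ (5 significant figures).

Decompose the section into non-overlapping parts with the origin at the bottom-left of its bounding rectangle.
Web: 10 × 310, A = 3 100 mm², y = 155 mm, Ī = 24 825 833 mm⁴.
Top flange (beyond web): 130 × 18, A = 2 340 mm², y = 301 mm, Ī = 63 180 mm⁴.
Bottom flange (beyond web): 130 × 18, A = 2 340 mm², y = 9 mm, Ī = 63 180 mm⁴.
By symmetry the centroid is at mid-height, ȳ = 155 mm.
Transfer each piece to the centroidal x-axis using Ī + A·d² with d = y − 155:
  web: d = 0 mm → contributes +24 825 833 mm⁴
  top flange (beyond web): d = 146 mm → contributes +49 942 620 mm⁴
  bottom flange (beyond web): d = -146 mm → contributes +49 942 620 mm⁴
Total I = 124 711 073 mm⁴.

I_x ≈ 1.2471 × 10⁸ mm⁴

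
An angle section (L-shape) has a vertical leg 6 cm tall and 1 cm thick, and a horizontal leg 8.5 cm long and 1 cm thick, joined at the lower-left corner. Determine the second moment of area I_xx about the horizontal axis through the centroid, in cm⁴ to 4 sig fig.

I_xx ≈ 39.46 cm⁴

Treat the section as a set of non-overlapping primitives; coordinates are from the bounding-box lower-left.
Vertical leg: 1 × 6, A = 6 cm², y = 3 cm, Ī = 18 cm⁴.
Horizontal leg (remainder): 7.5 × 1, A = 7.5 cm², y = 0.5 cm, Ī = 0.625 cm⁴.
Centroid: ȳ = ΣA·y / ΣA = 1.61111 cm.
Transfer each piece to the horizontal axis through the centroid using Ī + A·d² with d = y − 1.61111:
  vertical leg: d = 1.38889 cm → contributes +29.5741 cm⁴
  horizontal leg (remainder): d = -1.11111 cm → contributes +9.88426 cm⁴
Total I = 39.4583 cm⁴.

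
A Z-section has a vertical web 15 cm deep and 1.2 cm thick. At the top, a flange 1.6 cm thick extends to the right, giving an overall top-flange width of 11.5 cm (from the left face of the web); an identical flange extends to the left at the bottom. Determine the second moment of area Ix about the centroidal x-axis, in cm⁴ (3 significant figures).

Ix ≈ 1820 cm⁴

Split into non-overlapping primitives; take the origin at the lower-left of the bounding box.
Web: 1.2 × 15, A = 18 cm², y = 7.5 cm, Ī = 337.5 cm⁴.
Top flange (beyond web): 10.3 × 1.6, A = 16.48 cm², y = 14.2 cm, Ī = 3.5157 cm⁴.
Bottom flange (beyond web): 10.3 × 1.6, A = 16.48 cm², y = 0.8 cm, Ī = 3.5157 cm⁴.
Centroid: ȳ = ΣA·y / ΣA = 7.5 cm.
Transfer each piece to the centroidal x-axis using Ī + A·d² with d = y − 7.5:
  web: d = 0 cm → contributes +337.5 cm⁴
  top flange (beyond web): d = 6.7 cm → contributes +743.3 cm⁴
  bottom flange (beyond web): d = -6.7 cm → contributes +743.3 cm⁴
Total I = 1824.1 cm⁴.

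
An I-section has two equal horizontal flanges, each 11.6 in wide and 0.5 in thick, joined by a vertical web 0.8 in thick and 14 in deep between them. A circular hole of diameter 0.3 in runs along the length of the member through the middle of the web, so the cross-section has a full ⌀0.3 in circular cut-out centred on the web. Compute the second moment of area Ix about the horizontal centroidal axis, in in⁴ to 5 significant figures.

Ix ≈ 792.90 in⁴

Decompose the section into non-overlapping parts with the origin at the bottom-left of its bounding rectangle.
Bottom flange: 11.6 × 0.5, A = 5.8 in², y = 0.25 in, Ī = 0.1208333 in⁴.
Web: 0.8 × 14, A = 11.2 in², y = 7.5 in, Ī = 182.9333 in⁴.
Top flange: 11.6 × 0.5, A = 5.8 in², y = 14.75 in, Ī = 0.1208333 in⁴.
Hole (subtracted): ⌀0.3, A = 0.07068583 in², y = 7.5 in, Ī = 0.0003976078 in⁴.
By symmetry the centroid is at mid-height, ȳ = 7.5 in.
Transfer each piece to the horizontal centroidal axis using Ī + A·d² with d = y − 7.5:
  bottom flange: d = -7.25 in → contributes +304.9833 in⁴
  web: d = 0 in → contributes +182.9333 in⁴
  top flange: d = 7.25 in → contributes +304.9833 in⁴
  hole: d = 0 in → contributes −0.0003976078 in⁴
Total I = 792.8996 in⁴.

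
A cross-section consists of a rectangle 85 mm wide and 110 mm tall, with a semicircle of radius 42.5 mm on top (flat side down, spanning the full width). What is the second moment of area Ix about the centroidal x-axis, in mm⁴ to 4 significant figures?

Split into non-overlapping primitives; take the origin at the lower-left of the bounding box.
Rectangular body: 85 × 110, A = 9 350 mm², y = 55 mm, Ī = 9 427 917 mm⁴.
Semicircular cap: semicircle r = 42.5, A = 2837.25 mm², y = 128.038 mm, Ī = 358 086 mm⁴.
Centroid: ȳ = ΣA·y / ΣA = 72.0035 mm.
Transfer each piece to the centroidal x-axis using Ī + A·d² with d = y − 72.0035:
  rectangular body: d = -17.0035 mm → contributes +12 131 178 mm⁴
  semicircular cap: d = 56.0341 mm → contributes +9 266 533 mm⁴
Total I = 21 397 711 mm⁴.

Ix ≈ 2.140 × 10⁷ mm⁴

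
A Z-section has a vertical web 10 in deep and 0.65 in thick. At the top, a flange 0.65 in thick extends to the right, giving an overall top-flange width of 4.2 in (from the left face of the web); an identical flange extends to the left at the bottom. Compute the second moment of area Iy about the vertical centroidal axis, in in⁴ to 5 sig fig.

Treat the section as a set of non-overlapping primitives; coordinates are from the bounding-box lower-left.
Web: 0.65 × 10, A = 6.5 in², x = 3.875 in, Ī = 0.2288542 in⁴.
Top flange (beyond web): 3.55 × 0.65, A = 2.3075 in², x = 5.975 in, Ī = 2.423356 in⁴.
Bottom flange (beyond web): 3.55 × 0.65, A = 2.3075 in², x = 1.775 in, Ī = 2.423356 in⁴.
Centroid: x̄ = ΣA·x / ΣA = 3.875 in.
Transfer each piece to the vertical centroidal axis using Ī + A·d² with d = x − 3.875:
  web: d = 0 in → contributes +0.2288542 in⁴
  top flange (beyond web): d = 2.1 in → contributes +12.59943 in⁴
  bottom flange (beyond web): d = -2.1 in → contributes +12.59943 in⁴
Total I = 25.42772 in⁴.

Iy ≈ 25.428 in⁴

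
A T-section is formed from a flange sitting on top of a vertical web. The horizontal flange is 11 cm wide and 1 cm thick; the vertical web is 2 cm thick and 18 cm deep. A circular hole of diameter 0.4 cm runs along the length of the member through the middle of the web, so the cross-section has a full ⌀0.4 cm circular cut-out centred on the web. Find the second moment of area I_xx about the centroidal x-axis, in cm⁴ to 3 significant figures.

I_xx ≈ 1730 cm⁴

Split into non-overlapping primitives; take the origin at the lower-left of the bounding box.
Flange: 11 × 1, A = 11 cm², y = 18.5 cm, Ī = 0.91667 cm⁴.
Web: 2 × 18, A = 36 cm², y = 9 cm, Ī = 972 cm⁴.
Hole (subtracted): ⌀0.4, A = 0.12566 cm², y = 9 cm, Ī = 0.0012566 cm⁴.
Centroid: ȳ = ΣA·y / ΣA = 11.229 cm.
Transfer each piece to the centroidal x-axis using Ī + A·d² with d = y − 11.229:
  flange: d = 7.2706 cm → contributes +582.4 cm⁴
  web: d = -2.2294 cm → contributes +1150.9 cm⁴
  hole: d = -2.2294 cm → contributes −0.62581 cm⁴
Total I = 1732.7 cm⁴.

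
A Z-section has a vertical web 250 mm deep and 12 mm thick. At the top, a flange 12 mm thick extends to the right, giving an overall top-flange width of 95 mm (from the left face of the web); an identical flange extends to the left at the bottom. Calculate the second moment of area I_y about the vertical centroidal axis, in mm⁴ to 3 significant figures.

Treat the section as a set of non-overlapping primitives; coordinates are from the bounding-box lower-left.
Web: 12 × 250, A = 3 000 mm², x = 89 mm, Ī = 36 000 mm⁴.
Top flange (beyond web): 83 × 12, A = 996 mm², x = 136.5 mm, Ī = 571 787 mm⁴.
Bottom flange (beyond web): 83 × 12, A = 996 mm², x = 41.5 mm, Ī = 571 787 mm⁴.
Centroid: x̄ = ΣA·x / ΣA = 89 mm.
Transfer each piece to the vertical centroidal axis using Ī + A·d² with d = x − 89:
  web: d = 0 mm → contributes +36 000 mm⁴
  top flange (beyond web): d = 47.5 mm → contributes +2 819 012 mm⁴
  bottom flange (beyond web): d = -47.5 mm → contributes +2 819 012 mm⁴
Total I = 5 674 024 mm⁴.

I_y ≈ 5.67 × 10⁶ mm⁴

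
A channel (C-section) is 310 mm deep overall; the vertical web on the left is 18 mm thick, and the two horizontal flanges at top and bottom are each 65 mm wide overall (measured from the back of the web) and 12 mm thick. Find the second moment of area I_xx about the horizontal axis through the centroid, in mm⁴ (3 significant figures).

I_xx ≈ 6.97 × 10⁷ mm⁴

Decompose the section into non-overlapping parts with the origin at the bottom-left of its bounding rectangle.
Web: 18 × 310, A = 5 580 mm², y = 155 mm, Ī = 44 686 500 mm⁴.
Top flange (beyond web): 47 × 12, A = 564 mm², y = 304 mm, Ī = 6 768 mm⁴.
Bottom flange (beyond web): 47 × 12, A = 564 mm², y = 6 mm, Ī = 6 768 mm⁴.
By symmetry the centroid is at mid-height, ȳ = 155 mm.
Transfer each piece to the horizontal axis through the centroid using Ī + A·d² with d = y − 155:
  web: d = 0 mm → contributes +44 686 500 mm⁴
  top flange (beyond web): d = 149 mm → contributes +12 528 132 mm⁴
  bottom flange (beyond web): d = -149 mm → contributes +12 528 132 mm⁴
Total I = 69 742 764 mm⁴.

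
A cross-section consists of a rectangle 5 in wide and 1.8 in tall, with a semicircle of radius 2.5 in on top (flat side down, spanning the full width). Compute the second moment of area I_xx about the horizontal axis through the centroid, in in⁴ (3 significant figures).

Split into non-overlapping primitives; take the origin at the lower-left of the bounding box.
Rectangular body: 5 × 1.8, A = 9 in², y = 0.9 in, Ī = 2.43 in⁴.
Semicircular cap: semicircle r = 2.5, A = 9.8175 in², y = 2.861 in, Ī = 4.2874 in⁴.
Centroid: ȳ = ΣA·y / ΣA = 1.9231 in.
Transfer each piece to the horizontal axis through the centroid using Ī + A·d² with d = y − 1.9231:
  rectangular body: d = -1.0231 in → contributes +11.851 in⁴
  semicircular cap: d = 0.93792 in → contributes +12.924 in⁴
Total I = 24.775 in⁴.

I_xx ≈ 24.8 in⁴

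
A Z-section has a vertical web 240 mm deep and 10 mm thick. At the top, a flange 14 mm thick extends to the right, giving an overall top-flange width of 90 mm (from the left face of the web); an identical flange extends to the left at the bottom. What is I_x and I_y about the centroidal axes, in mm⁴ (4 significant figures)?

I_x ≈ 4.016 × 10⁷ mm⁴, I_y ≈ 5.751 × 10⁶ mm⁴

Split into non-overlapping primitives; take the origin at the lower-left of the bounding box.
Web: 10 × 240, A = 2 400 mm², y = 120 mm, Ī = 11 520 000 mm⁴.
Top flange (beyond web): 80 × 14, A = 1 120 mm², y = 233 mm, Ī = 18293.3 mm⁴.
Bottom flange (beyond web): 80 × 14, A = 1 120 mm², y = 7 mm, Ī = 18293.3 mm⁴.
Centroid: ȳ = ΣA·y / ΣA = 120 mm.
Transfer each piece to the centroidal x-axis using Ī + A·d² with d = y − 120:
  web: d = 0 mm → contributes +11 520 000 mm⁴
  top flange (beyond web): d = 113 mm → contributes +14 319 573 mm⁴
  bottom flange (beyond web): d = -113 mm → contributes +14 319 573 mm⁴
Total I = 40 159 147 mm⁴.
For the y-axis: x̄ = 85 mm.
Repeating about the centroidal y-axis gives I_y = 5 750 667 mm⁴.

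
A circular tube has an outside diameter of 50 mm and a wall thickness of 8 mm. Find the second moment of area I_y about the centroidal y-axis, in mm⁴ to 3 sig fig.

Treat the section as a set of non-overlapping primitives; coordinates are from the bounding-box lower-left.
Outer circle: ⌀50, A = 1963.5 mm², x = 25 mm, Ī = 306 796 mm⁴.
Bore (subtracted): ⌀34, A = 907.92 mm², x = 25 mm, Ī = 65 597 mm⁴.
By symmetry the centroid is at mid-width, x̄ = 25 mm.
All pieces are centred on the centroidal y-axis, so I = ΣĪ (holes subtracted) = 241 199 mm⁴.

I_y ≈ 2.41 × 10⁵ mm⁴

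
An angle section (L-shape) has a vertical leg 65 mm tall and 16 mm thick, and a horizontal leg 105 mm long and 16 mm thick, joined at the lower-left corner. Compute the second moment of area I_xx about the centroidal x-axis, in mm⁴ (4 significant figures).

Break the section into simple shapes (no overlaps), measuring from the bottom-left corner of the bounding box.
Vertical leg: 16 × 65, A = 1 040 mm², y = 32.5 mm, Ī = 366 167 mm⁴.
Horizontal leg (remainder): 89 × 16, A = 1 424 mm², y = 8 mm, Ī = 30378.7 mm⁴.
Centroid: ȳ = ΣA·y / ΣA = 18.3409 mm.
Transfer each piece to the centroidal x-axis using Ī + A·d² with d = y − 18.3409:
  vertical leg: d = 14.1591 mm → contributes +574 666 mm⁴
  horizontal leg (remainder): d = -10.3409 mm → contributes +182 653 mm⁴
Total I = 757 319 mm⁴.

I_xx ≈ 7.573 × 10⁵ mm⁴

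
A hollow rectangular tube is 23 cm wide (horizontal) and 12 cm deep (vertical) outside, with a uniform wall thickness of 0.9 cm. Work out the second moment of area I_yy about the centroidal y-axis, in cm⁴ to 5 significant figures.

Break the section into simple shapes (no overlaps), measuring from the bottom-left corner of the bounding box.
Outer rectangle: 23 × 12, A = 276 cm², x = 11.5 cm, Ī = 12 167 cm⁴.
Inner void (subtracted): 21.2 × 10.2, A = 216.24 cm², x = 11.5 cm, Ī = 8098.909 cm⁴.
By symmetry the centroid is at mid-width, x̄ = 11.5 cm.
All pieces are centred on the centroidal y-axis, so I = ΣĪ (holes subtracted) = 4068.091 cm⁴.

I_yy ≈ 4068.1 cm⁴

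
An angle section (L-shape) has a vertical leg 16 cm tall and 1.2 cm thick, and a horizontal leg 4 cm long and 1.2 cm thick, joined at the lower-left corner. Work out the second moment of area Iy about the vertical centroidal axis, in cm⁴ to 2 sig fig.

Treat the section as a set of non-overlapping primitives; coordinates are from the bounding-box lower-left.
Vertical leg: 1.2 × 16, A = 19.2 cm², x = 0.6 cm, Ī = 2.304 cm⁴.
Horizontal leg (remainder): 2.8 × 1.2, A = 3.36 cm², x = 2.6 cm, Ī = 2.195 cm⁴.
Centroid: x̄ = ΣA·x / ΣA = 0.8979 cm.
Transfer each piece to the vertical centroidal axis using Ī + A·d² with d = x − 0.8979:
  vertical leg: d = -0.2979 cm → contributes +4.008 cm⁴
  horizontal leg (remainder): d = 1.702 cm → contributes +11.93 cm⁴
Total I = 15.94 cm⁴.

Iy ≈ 16 cm⁴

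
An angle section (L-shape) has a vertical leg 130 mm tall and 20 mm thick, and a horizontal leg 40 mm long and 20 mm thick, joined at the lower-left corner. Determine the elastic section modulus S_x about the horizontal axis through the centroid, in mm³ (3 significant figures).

S_x ≈ 6.53 × 10⁴ mm³

Treat the section as a set of non-overlapping primitives; coordinates are from the bounding-box lower-left.
Vertical leg: 20 × 130, A = 2 600 mm², y = 65 mm, Ī = 3 661 667 mm⁴.
Horizontal leg (remainder): 20 × 20, A = 400 mm², y = 10 mm, Ī = 13 333 mm⁴.
Centroid: ȳ = ΣA·y / ΣA = 57.667 mm.
Transfer each piece to the horizontal axis through the centroid using Ī + A·d² with d = y − 57.667:
  vertical leg: d = 7.3333 mm → contributes +3 801 489 mm⁴
  horizontal leg (remainder): d = -47.667 mm → contributes +922 178 mm⁴
Total I = 4 723 667 mm⁴.
Extreme fibre distance c = 72.333 mm; S = I/c = 65 304 mm³.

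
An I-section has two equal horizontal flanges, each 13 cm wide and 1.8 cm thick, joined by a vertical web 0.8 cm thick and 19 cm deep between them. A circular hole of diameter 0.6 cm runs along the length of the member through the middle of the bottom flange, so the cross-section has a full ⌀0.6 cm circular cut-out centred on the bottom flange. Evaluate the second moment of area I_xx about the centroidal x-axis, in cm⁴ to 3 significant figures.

I_xx ≈ 5500 cm⁴

Break the section into simple shapes (no overlaps), measuring from the bottom-left corner of the bounding box.
Bottom flange: 13 × 1.8, A = 23.4 cm², y = 0.9 cm, Ī = 6.318 cm⁴.
Web: 0.8 × 19, A = 15.2 cm², y = 11.3 cm, Ī = 457.27 cm⁴.
Top flange: 13 × 1.8, A = 23.4 cm², y = 21.7 cm, Ī = 6.318 cm⁴.
Hole (subtracted): ⌀0.6, A = 0.28274 cm², y = 0.9 cm, Ī = 0.0063617 cm⁴.
Centroid: ȳ = ΣA·y / ΣA = 11.348 cm.
Transfer each piece to the centroidal x-axis using Ī + A·d² with d = y − 11.348:
  bottom flange: d = -10.448 cm → contributes +2560.5 cm⁴
  web: d = -0.047645 cm → contributes +457.3 cm⁴
  top flange: d = 10.352 cm → contributes +2514.1 cm⁴
  hole: d = -10.448 cm → contributes −30.869 cm⁴
Total I = 5501.1 cm⁴.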